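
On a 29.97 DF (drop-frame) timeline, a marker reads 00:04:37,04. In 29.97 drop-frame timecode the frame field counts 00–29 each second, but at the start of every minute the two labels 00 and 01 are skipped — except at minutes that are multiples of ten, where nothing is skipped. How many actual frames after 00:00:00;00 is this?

8306

Complete 10-minute blocks: 0, each 17982 frames → 0.
Remaining 4 whole minutes in the current block: 1800 + 3 × 1798 = 7194 frames.
Within the current minute: 37 × 30 + 4 − 2 = 1112 (labels ;00/;01 skipped at this minute). Total = 0 + 7194 + 1112 = 8306.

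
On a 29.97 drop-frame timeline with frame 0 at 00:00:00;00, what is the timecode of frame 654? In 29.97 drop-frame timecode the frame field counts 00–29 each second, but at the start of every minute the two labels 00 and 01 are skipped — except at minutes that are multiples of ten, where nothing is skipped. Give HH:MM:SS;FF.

Each 10-minute DF block holds 10 × 60 × 30 − 9 × 2 = 17982 frames. 654 ÷ 17982 → 0 full blocks, remainder 654.
Within the partial block the first minute is 1800 frames and each further minute 1798, so 0 further minute boundaries passed. Total skipped labels = 18 × 0 + 2 × 0 = 0.
Non-drop label index = 654 + 0 = 654; at 30 labels/s that is 00:00:21:24, i.e. DF 00:00:21;24.

00:00:21;24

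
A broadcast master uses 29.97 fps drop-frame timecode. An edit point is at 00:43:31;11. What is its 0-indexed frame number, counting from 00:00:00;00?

78263

As if non-drop at 30 labels/s: (0 × 3600 + 43 × 60 + 31) × 30 + 11 = 78341.
Minute boundaries passed: 43; those not divisible by 10: 43 − 4 = 39; dropped labels = 2 × 39 = 78.
Actual frame index = 78341 − 78 = 78263.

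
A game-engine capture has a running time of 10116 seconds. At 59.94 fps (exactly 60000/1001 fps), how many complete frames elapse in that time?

606353 frames

Frames = 10116 × 60000/1001 = 606960000/1001 ≈ 606353.6464.
Complete frames: 606353.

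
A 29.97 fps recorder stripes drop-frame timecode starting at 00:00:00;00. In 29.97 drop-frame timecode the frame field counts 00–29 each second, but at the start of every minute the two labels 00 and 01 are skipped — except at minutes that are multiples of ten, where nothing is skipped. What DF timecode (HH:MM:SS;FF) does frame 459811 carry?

04:15:42;11

Ten DF minutes hold 17982 frames, so frame 459811 lies in block 25 (frames 449550–467531) with 10261 frames into that block.
The block's first minute is 1800 frames and the rest 1798 each; 10261 frames reaches minute 5, so 25 × 18 + 5 × 2 = 460 labels have been skipped so far.
Adding those back, label number 459811 + 460 = 460271 at 30 labels/s is 15342 s + 11 f = 4 h 15 min 42 s frame 11, i.e. 04:15:42;11.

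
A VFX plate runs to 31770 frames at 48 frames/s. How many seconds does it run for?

661.875 seconds

Running time = 31770 / (48) = 661.875 s.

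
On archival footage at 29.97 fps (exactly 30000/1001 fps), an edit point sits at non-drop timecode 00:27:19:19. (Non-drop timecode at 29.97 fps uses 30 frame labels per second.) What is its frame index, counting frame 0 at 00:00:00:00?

frame 49189

Total seconds to the label: (0 × 3600 + 27 × 60 + 19) = 1639.
Frame index = 1639 × 30 + 19 = 49189.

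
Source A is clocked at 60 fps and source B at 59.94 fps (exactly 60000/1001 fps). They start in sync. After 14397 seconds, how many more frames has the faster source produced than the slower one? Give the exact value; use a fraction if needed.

863820/1001 frames

A emits 60 × 14397 = 863820 frames; B emits 60000/1001 × 14397 = 863820000/1001.
Difference = 863820/1001 frames (≈ 862.9570); B is behind A.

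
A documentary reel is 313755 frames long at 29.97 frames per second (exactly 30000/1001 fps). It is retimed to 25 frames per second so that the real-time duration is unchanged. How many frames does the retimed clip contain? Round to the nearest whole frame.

261724 frames

Frames at target rate = 313755 × (25) / (30000/1001) = 20937917/80 ≈ 261723.962.
Nearest whole frame: 261724.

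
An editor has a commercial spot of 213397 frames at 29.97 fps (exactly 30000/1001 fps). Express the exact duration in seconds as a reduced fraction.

213610397/30000 seconds

Running time = 213397 ÷ (30000/1001) = 213397 × 1001/30000 = 213610397/30000 s.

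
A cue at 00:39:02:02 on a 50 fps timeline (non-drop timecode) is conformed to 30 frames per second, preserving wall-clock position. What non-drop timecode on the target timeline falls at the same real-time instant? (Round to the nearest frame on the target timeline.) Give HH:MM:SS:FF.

00:39:02:01

Source frame index: (0×3600 + 39×60 + 2) × 50 + 2 = 117102.
Real time: 117102 / (50) = 58551/25 s.
Target frame: (58551/25) × (30) = 351306/5 ≈ 70261.200 → 70261.
At 30 labels/s: frame 70261 → 00:39:02:01.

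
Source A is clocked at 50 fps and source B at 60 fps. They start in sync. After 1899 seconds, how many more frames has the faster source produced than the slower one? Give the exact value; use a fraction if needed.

A emits 50 × 1899 = 94950 frames; B emits 60 × 1899 = 113940.
Difference = 18990 frames; B is ahead of A.

18990 frames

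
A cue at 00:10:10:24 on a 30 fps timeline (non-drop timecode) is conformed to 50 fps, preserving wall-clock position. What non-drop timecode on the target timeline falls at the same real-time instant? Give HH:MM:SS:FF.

00:10:10:40

Source frame index: (0×3600 + 10×60 + 10) × 30 + 24 = 18324.
Real time: 18324 / (30) = 3054/5 s.
Target frame: (3054/5) × (50) = 30540.
At 50 labels/s: frame 30540 → 00:10:10:40.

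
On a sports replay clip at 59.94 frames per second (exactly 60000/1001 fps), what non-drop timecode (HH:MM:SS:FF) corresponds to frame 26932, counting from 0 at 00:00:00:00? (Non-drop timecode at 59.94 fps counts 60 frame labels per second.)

26932 ÷ 60 = 448 full seconds, remainder 52 frames.
448 s = 0 h 7 min 28 s.
Timecode: 00:07:28:52.

00:07:28:52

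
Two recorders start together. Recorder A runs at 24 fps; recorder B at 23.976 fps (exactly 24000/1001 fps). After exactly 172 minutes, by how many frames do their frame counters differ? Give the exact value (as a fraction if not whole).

247680/1001 frames

172 min = 10320 s.
A emits 24 × 10320 = 247680 frames; B emits 24000/1001 × 10320 = 247680000/1001.
Difference = 247680/1001 frames (≈ 247.4326); B is behind A.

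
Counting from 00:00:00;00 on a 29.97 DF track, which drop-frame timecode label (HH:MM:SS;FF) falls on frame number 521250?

04:49:52;12

Each 10-minute DF block holds 10 × 60 × 30 − 9 × 2 = 17982 frames. 521250 ÷ 17982 → 28 full blocks, remainder 17754.
Within the partial block the first minute is 1800 frames and each further minute 1798, so 9 further minute boundaries passed. Total skipped labels = 18 × 28 + 2 × 9 = 522.
Non-drop label index = 521250 + 522 = 521772; at 30 labels/s that is 04:49:52:12, i.e. DF 04:49:52;12.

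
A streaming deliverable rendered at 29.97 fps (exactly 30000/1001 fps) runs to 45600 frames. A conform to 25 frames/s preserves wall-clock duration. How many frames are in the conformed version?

Target frames = source frames × (target rate / source rate) = 45600 × (25)/(30000/1001) = 45600 × 1001/1200 = 38038.

38038 frames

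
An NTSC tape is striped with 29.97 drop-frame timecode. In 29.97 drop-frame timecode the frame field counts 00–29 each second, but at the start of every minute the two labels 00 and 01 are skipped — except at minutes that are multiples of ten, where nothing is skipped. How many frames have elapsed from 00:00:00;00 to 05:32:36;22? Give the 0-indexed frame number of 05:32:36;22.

As if non-drop at 30 labels/s: (5 × 3600 + 32 × 60 + 36) × 30 + 22 = 598702.
Minute boundaries passed: 332; those not divisible by 10: 332 − 33 = 299; dropped labels = 2 × 299 = 598.
Actual frame index = 598702 − 598 = 598104.

598104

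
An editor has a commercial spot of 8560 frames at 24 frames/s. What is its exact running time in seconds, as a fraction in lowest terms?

1070/3 seconds

Running time = 8560 ÷ (24) = 8560 × 1/24 = 1070/3 s.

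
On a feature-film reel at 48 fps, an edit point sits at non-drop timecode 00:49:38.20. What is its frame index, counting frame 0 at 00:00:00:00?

142964

Total seconds to the label: (0 × 3600 + 49 × 60 + 38) = 2978.
Frame index = 2978 × 48 + 20 = 142964.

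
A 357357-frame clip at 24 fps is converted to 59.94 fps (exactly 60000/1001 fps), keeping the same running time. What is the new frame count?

892500 frames

Target frames = source frames × (target rate / source rate) = 357357 × (60000/1001)/(24) = 357357 × 2500/1001 = 892500.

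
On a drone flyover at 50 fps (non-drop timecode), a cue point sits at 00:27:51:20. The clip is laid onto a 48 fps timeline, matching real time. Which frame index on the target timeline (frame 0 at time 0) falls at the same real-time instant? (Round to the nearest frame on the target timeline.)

Source frame index: (0×3600 + 27×60 + 51) × 50 + 20 = 83570.
Real time: 83570 / (50) = 8357/5 s.
Target frame: (8357/5) × (48) = 401136/5 ≈ 80227.200 → 80227.

frame 80227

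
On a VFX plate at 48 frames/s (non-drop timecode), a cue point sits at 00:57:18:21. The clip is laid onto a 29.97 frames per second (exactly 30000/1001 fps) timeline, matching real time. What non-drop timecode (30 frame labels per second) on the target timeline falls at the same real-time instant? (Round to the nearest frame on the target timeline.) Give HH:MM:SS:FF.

00:57:15:00

Source frame index: (0×3600 + 57×60 + 18) × 48 + 21 = 165045.
Real time: 165045 / (48) = 55015/16 s.
Target frame: (55015/16) × (30000/1001) = 103153125/1001 ≈ 103050.075 → 103050.
At 30 labels/s: frame 103050 → 00:57:15:00.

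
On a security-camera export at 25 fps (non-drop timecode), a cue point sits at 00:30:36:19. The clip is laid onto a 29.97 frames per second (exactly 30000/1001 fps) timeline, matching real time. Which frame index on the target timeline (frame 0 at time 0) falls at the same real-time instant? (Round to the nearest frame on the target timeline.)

Source frame index: (0×3600 + 30×60 + 36) × 25 + 19 = 45919.
Real time: 45919 / (25) = 45919/25 s.
Target frame: (45919/25) × (30000/1001) = 55102800/1001 ≈ 55047.752 → 55048.

frame 55048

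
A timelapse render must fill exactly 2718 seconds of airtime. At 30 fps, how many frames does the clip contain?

Frames = 2718 × 30 = 81540.

81540 frames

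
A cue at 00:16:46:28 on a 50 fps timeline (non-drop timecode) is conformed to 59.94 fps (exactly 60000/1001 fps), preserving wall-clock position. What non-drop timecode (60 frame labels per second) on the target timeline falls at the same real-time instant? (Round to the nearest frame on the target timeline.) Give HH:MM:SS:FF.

00:16:45:33

Source frame index: (0×3600 + 16×60 + 46) × 50 + 28 = 50328.
Real time: 50328 / (50) = 25164/25 s.
Target frame: (25164/25) × (60000/1001) = 60393600/1001 ≈ 60333.267 → 60333.
At 60 labels/s: frame 60333 → 00:16:45:33.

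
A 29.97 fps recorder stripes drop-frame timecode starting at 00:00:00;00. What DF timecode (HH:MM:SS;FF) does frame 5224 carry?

Ten DF minutes hold 17982 frames, so frame 5224 lies in block 0 (frames 0–17981) with 5224 frames into that block.
The block's first minute is 1800 frames and the rest 1798 each; 5224 frames reaches minute 2, so 0 × 18 + 2 × 2 = 4 labels have been skipped so far.
Adding those back, label number 5224 + 4 = 5228 at 30 labels/s is 174 s + 8 f = 0 h 2 min 54 s frame 8, i.e. 00:02:54;08.

00:02:54;08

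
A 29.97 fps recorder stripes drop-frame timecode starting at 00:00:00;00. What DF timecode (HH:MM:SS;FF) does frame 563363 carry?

Each 10-minute DF block holds 10 × 60 × 30 − 9 × 2 = 17982 frames. 563363 ÷ 17982 → 31 full blocks, remainder 5921.
Within the partial block the first minute is 1800 frames and each further minute 1798, so 3 further minute boundaries passed. Total skipped labels = 18 × 31 + 2 × 3 = 564.
Non-drop label index = 563363 + 564 = 563927; at 30 labels/s that is 05:13:17:17, i.e. DF 05:13:17;17.

05:13:17;17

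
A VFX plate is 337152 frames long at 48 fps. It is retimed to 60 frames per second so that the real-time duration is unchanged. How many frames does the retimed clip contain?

Target frames = source frames × (target rate / source rate) = 337152 × (60)/(48) = 337152 × 5/4 = 421440.

421440 frames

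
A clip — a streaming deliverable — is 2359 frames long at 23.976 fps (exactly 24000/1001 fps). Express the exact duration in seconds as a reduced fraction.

2361359/24000 seconds

Running time = 2359 ÷ (24000/1001) = 2359 × 1001/24000 = 2361359/24000 s.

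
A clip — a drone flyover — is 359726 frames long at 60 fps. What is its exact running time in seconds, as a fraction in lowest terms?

Running time = 359726 ÷ (60) = 359726 × 1/60 = 179863/30 s.

179863/30 seconds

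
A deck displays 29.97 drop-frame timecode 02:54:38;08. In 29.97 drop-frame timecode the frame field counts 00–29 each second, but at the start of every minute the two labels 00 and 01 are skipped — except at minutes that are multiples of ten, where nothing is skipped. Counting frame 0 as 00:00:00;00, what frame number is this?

As if non-drop at 30 labels/s: (2 × 3600 + 54 × 60 + 38) × 30 + 8 = 314348.
Minute boundaries passed: 174; those not divisible by 10: 174 − 17 = 157; dropped labels = 2 × 157 = 314.
Actual frame index = 314348 − 314 = 314034.

314034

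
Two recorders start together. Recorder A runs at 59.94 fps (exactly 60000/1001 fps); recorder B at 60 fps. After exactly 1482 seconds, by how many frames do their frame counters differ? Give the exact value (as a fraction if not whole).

6840/77 frames

A emits 60000/1001 × 1482 = 6840000/77 frames; B emits 60 × 1482 = 88920.
Difference = 6840/77 frames (≈ 88.8312); B is ahead of A.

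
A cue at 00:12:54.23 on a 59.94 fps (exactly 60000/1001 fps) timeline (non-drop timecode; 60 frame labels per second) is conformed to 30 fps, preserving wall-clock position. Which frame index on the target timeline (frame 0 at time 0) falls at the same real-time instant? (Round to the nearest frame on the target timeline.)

frame 23255

Source frame index: (0×3600 + 12×60 + 54) × 60 + 23 = 46463.
Real time: 46463 / (60000/1001) = 46509463/60000 s.
Target frame: (46509463/60000) × (30) = 46509463/2000 ≈ 23254.732 → 23255.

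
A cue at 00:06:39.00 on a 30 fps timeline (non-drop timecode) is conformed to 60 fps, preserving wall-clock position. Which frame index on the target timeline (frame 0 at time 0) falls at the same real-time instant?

frame 23940

Source frame index: (0×3600 + 6×60 + 39) × 30 + 0 = 11970.
Real time: 11970 / (30) = 399 s.
Target frame: (399) × (60) = 23940.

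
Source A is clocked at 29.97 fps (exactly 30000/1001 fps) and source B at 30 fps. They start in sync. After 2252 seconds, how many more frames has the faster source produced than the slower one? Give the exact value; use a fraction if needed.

67560/1001 frames

A emits 30000/1001 × 2252 = 67560000/1001 frames; B emits 30 × 2252 = 67560.
Difference = 67560/1001 frames (≈ 67.4925); B is ahead of A.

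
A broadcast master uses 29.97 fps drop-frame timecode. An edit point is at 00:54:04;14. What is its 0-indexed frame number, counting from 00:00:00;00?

97236

Complete 10-minute blocks: 5, each 17982 frames → 89910.
Remaining 4 whole minutes in the current block: 1800 + 3 × 1798 = 7194 frames.
Within the current minute: 4 × 30 + 14 − 2 = 132 (labels ;00/;01 skipped at this minute). Total = 89910 + 7194 + 132 = 97236.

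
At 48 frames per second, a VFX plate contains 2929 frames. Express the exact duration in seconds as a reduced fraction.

2929/48 seconds

Running time = 2929 ÷ (48) = 2929 × 1/48 = 2929/48 s.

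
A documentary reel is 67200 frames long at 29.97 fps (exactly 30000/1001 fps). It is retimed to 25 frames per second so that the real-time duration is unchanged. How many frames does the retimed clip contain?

56056 frames

Target frames = source frames × (target rate / source rate) = 67200 × (25)/(30000/1001) = 67200 × 1001/1200 = 56056.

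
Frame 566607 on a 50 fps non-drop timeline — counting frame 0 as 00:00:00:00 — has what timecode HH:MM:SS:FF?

566607 ÷ 50 = 11332 full seconds, remainder 7 frames.
11332 s = 3 h 8 min 52 s.
Timecode: 03:08:52:07.

03:08:52:07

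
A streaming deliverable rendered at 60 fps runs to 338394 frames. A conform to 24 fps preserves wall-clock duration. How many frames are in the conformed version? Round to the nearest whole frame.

Frames at target rate = 338394 × (24) / (60) = 676788/5 ≈ 135357.600.
Nearest whole frame: 135358.

135358 frames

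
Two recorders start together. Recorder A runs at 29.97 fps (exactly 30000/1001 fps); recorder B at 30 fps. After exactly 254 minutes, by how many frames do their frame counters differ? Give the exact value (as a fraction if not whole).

457200/1001 frames

254 min = 15240 s.
A emits 30000/1001 × 15240 = 457200000/1001 frames; B emits 30 × 15240 = 457200.
Difference = 457200/1001 frames (≈ 456.7433); B is ahead of A.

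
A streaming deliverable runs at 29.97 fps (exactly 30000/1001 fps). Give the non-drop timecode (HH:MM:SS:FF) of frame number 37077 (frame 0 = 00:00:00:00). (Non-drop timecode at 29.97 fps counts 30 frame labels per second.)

00:20:35:27

37077 ÷ 30 = 1235 full seconds, remainder 27 frames.
1235 s = 0 h 20 min 35 s.
Timecode: 00:20:35:27.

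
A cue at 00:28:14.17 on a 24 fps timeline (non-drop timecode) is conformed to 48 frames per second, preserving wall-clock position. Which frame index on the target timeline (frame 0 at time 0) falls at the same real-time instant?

Source frame index: (0×3600 + 28×60 + 14) × 24 + 17 = 40673.
Real time: 40673 / (24) = 40673/24 s.
Target frame: (40673/24) × (48) = 81346.

frame 81346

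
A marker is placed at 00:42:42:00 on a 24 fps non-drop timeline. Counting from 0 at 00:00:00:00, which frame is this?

Total seconds to the label: (0 × 3600 + 42 × 60 + 42) = 2562.
Frame index = 2562 × 24 + 0 = 61488.

61488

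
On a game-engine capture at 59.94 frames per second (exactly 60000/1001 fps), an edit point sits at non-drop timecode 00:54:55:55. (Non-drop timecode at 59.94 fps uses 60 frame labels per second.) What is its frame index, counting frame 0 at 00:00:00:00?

Total seconds to the label: (0 × 3600 + 54 × 60 + 55) = 3295.
Frame index = 3295 × 60 + 55 = 197755.

frame 197755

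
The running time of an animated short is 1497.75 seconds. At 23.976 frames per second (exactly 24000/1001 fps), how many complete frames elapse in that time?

35910 frames

Frames = 1497.75 × 24000/1001 = 35946000/1001 ≈ 35910.0899.
Complete frames: 35910.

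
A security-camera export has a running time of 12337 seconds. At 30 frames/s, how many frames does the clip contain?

Frames = 12337 × 30 = 370110.

370110 frames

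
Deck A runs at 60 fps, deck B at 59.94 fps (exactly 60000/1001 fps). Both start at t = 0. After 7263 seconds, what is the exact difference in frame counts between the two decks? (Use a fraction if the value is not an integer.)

435780/1001 frames

A emits 60 × 7263 = 435780 frames; B emits 60000/1001 × 7263 = 435780000/1001.
Difference = 435780/1001 frames (≈ 435.3447); B is behind A.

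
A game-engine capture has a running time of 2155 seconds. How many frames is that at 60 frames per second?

129300 frames

Frames = 2155 × 60 = 129300.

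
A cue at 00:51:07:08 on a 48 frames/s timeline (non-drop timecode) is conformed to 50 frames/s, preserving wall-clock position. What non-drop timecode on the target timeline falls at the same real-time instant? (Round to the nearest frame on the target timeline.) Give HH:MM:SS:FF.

Source frame index: (0×3600 + 51×60 + 7) × 48 + 8 = 147224.
Real time: 147224 / (48) = 18403/6 s.
Target frame: (18403/6) × (50) = 460075/3 ≈ 153358.333 → 153358.
At 50 labels/s: frame 153358 → 00:51:07:08.

00:51:07:08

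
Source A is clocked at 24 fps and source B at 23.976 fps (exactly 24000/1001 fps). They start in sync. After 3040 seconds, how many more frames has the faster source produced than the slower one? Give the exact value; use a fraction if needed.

72960/1001 frames

A emits 24 × 3040 = 72960 frames; B emits 24000/1001 × 3040 = 72960000/1001.
Difference = 72960/1001 frames (≈ 72.8871); B is behind A.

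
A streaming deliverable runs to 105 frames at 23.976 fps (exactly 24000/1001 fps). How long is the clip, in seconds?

4.379375 seconds

Running time = 105 / (24000/1001) = 4.379375 s.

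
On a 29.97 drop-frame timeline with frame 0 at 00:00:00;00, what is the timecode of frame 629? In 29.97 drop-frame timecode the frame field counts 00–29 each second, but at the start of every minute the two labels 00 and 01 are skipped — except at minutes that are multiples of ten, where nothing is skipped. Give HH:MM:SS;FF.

00:00:20;29

Ten DF minutes hold 17982 frames, so frame 629 lies in block 0 (frames 0–17981) with 629 frames into that block.
The block's first minute is 1800 frames and the rest 1798 each; 629 frames reaches minute 0, so 0 × 18 + 0 × 2 = 0 labels have been skipped so far.
Adding those back, label number 629 + 0 = 629 at 30 labels/s is 20 s + 29 f = 0 h 0 min 20 s frame 29, i.e. 00:00:20;29.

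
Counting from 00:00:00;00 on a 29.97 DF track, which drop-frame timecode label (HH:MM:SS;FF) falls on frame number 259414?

02:24:15;24

Ten DF minutes hold 17982 frames, so frame 259414 lies in block 14 (frames 251748–269729) with 7666 frames into that block.
The block's first minute is 1800 frames and the rest 1798 each; 7666 frames reaches minute 4, so 14 × 18 + 4 × 2 = 260 labels have been skipped so far.
Adding those back, label number 259414 + 260 = 259674 at 30 labels/s is 8655 s + 24 f = 2 h 24 min 15 s frame 24, i.e. 02:24:15;24.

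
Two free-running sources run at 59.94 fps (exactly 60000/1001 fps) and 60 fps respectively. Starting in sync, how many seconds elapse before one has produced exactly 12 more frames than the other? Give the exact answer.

The gap grows by |60 − 60000/1001| = 60/1001 frames per second.
Time for a 12-frame gap: 12 ÷ (60/1001) = 200.2 s.

200.2 seconds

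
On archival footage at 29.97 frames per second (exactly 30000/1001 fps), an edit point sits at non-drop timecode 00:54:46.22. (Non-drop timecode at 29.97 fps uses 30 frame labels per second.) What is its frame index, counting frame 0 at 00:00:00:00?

98602

Total seconds to the label: (0 × 3600 + 54 × 60 + 46) = 3286.
Frame index = 3286 × 30 + 22 = 98602.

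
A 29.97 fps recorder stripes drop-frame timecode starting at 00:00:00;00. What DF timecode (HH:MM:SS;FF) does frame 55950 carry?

Each 10-minute DF block holds 10 × 60 × 30 − 9 × 2 = 17982 frames. 55950 ÷ 17982 → 3 full blocks, remainder 2004.
Within the partial block the first minute is 1800 frames and each further minute 1798, so 1 further minute boundary passed. Total skipped labels = 18 × 3 + 2 × 1 = 56.
Non-drop label index = 55950 + 56 = 56006; at 30 labels/s that is 00:31:06:26, i.e. DF 00:31:06;26.

00:31:06;26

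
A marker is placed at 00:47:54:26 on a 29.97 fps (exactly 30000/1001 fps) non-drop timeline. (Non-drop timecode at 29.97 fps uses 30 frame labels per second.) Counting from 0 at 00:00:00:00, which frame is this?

Total seconds to the label: (0 × 3600 + 47 × 60 + 54) = 2874.
Frame index = 2874 × 30 + 26 = 86246.

frame 86246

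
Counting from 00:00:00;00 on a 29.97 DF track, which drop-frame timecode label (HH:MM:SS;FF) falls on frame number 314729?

02:55:01;15

Each 10-minute DF block holds 10 × 60 × 30 − 9 × 2 = 17982 frames. 314729 ÷ 17982 → 17 full blocks, remainder 9035.
Within the partial block the first minute is 1800 frames and each further minute 1798, so 5 further minute boundaries passed. Total skipped labels = 18 × 17 + 2 × 5 = 316.
Non-drop label index = 314729 + 316 = 315045; at 30 labels/s that is 02:55:01:15, i.e. DF 02:55:01;15.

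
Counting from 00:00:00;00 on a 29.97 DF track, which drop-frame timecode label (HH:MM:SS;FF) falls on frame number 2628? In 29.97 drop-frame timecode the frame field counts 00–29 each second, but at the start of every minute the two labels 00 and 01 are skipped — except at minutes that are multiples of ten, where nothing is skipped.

Ten DF minutes hold 17982 frames, so frame 2628 lies in block 0 (frames 0–17981) with 2628 frames into that block.
The block's first minute is 1800 frames and the rest 1798 each; 2628 frames reaches minute 1, so 0 × 18 + 1 × 2 = 2 labels have been skipped so far.
Adding those back, label number 2628 + 2 = 2630 at 30 labels/s is 87 s + 20 f = 0 h 1 min 27 s frame 20, i.e. 00:01:27;20.

00:01:27;20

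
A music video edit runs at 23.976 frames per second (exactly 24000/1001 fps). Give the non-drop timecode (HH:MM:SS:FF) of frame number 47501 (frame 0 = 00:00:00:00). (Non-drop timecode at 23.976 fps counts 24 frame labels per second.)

00:32:59:05

47501 ÷ 24 = 1979 full seconds, remainder 5 frames.
1979 s = 0 h 32 min 59 s.
Timecode: 00:32:59:05.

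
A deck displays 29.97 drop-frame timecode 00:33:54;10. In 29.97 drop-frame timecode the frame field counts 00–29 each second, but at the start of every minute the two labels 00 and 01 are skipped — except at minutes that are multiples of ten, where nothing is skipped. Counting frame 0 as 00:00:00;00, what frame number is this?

60970

Complete 10-minute blocks: 3, each 17982 frames → 53946.
Remaining 3 whole minutes in the current block: 1800 + 2 × 1798 = 5396 frames.
Within the current minute: 54 × 30 + 10 − 2 = 1628 (labels ;00/;01 skipped at this minute). Total = 53946 + 5396 + 1628 = 60970.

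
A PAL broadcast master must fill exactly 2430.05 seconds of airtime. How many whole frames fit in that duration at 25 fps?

Frames = 2430.05 × 25 = 243005/4 ≈ 60751.2500.
Complete frames: 60751.

60751 frames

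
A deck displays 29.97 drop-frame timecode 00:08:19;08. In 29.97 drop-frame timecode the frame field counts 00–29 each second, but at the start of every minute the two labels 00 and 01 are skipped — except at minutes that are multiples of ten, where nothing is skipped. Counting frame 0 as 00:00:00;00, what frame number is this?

14962

Complete 10-minute blocks: 0, each 17982 frames → 0.
Remaining 8 whole minutes in the current block: 1800 + 7 × 1798 = 14386 frames.
Within the current minute: 19 × 30 + 8 − 2 = 576 (labels ;00/;01 skipped at this minute). Total = 0 + 14386 + 576 = 14962.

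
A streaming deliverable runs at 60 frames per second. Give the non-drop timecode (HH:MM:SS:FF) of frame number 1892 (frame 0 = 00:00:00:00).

1892 ÷ 60 = 31 full seconds, remainder 32 frames.
31 s = 0 h 0 min 31 s.
Timecode: 00:00:31:32.

00:00:31:32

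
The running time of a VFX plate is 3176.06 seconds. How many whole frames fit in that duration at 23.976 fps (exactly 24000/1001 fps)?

Frames = 3176.06 × 24000/1001 = 76225440/1001 ≈ 76149.2907.
Complete frames: 76149.

76149 frames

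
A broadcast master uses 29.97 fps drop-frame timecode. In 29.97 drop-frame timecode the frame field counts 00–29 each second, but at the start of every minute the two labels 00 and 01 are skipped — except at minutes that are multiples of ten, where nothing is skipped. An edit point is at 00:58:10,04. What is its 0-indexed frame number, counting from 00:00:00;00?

104598

Complete 10-minute blocks: 5, each 17982 frames → 89910.
Remaining 8 whole minutes in the current block: 1800 + 7 × 1798 = 14386 frames.
Within the current minute: 10 × 30 + 4 − 2 = 302 (labels ;00/;01 skipped at this minute). Total = 89910 + 14386 + 302 = 104598.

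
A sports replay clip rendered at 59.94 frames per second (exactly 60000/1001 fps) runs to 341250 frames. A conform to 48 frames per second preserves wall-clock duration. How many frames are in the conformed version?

Target frames = source frames × (target rate / source rate) = 341250 × (48)/(60000/1001) = 341250 × 1001/1250 = 273273.

273273 frames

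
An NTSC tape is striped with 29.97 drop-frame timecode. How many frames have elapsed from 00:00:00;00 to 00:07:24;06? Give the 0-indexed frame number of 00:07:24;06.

As if non-drop at 30 labels/s: (0 × 3600 + 7 × 60 + 24) × 30 + 6 = 13326.
Minute boundaries passed: 7; those not divisible by 10: 7 − 0 = 7; dropped labels = 2 × 7 = 14.
Actual frame index = 13326 − 14 = 13312.

13312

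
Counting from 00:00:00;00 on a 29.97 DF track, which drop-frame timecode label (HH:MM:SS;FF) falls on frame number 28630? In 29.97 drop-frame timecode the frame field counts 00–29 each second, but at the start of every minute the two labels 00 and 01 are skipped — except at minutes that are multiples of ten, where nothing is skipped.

Each 10-minute DF block holds 10 × 60 × 30 − 9 × 2 = 17982 frames. 28630 ÷ 17982 → 1 full block, remainder 10648.
Within the partial block the first minute is 1800 frames and each further minute 1798, so 5 further minute boundaries passed. Total skipped labels = 18 × 1 + 2 × 5 = 28.
Non-drop label index = 28630 + 28 = 28658; at 30 labels/s that is 00:15:55:08, i.e. DF 00:15:55;08.

00:15:55;08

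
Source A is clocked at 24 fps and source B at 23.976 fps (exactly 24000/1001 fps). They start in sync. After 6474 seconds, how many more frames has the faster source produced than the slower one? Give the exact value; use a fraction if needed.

11952/77 frames

A emits 24 × 6474 = 155376 frames; B emits 24000/1001 × 6474 = 11952000/77.
Difference = 11952/77 frames (≈ 155.2208); B is behind A.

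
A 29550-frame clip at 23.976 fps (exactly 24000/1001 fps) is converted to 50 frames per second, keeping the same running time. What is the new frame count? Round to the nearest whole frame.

61624 frames

Frames at target rate = 29550 × (50) / (24000/1001) = 985985/16 ≈ 61624.062.
Nearest whole frame: 61624.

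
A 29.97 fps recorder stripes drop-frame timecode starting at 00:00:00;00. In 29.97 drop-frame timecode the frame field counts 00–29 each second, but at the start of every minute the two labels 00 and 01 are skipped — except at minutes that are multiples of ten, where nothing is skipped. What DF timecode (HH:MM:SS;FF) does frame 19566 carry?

Each 10-minute DF block holds 10 × 60 × 30 − 9 × 2 = 17982 frames. 19566 ÷ 17982 → 1 full block, remainder 1584.
Within the partial block the first minute is 1800 frames and each further minute 1798, so 0 further minute boundaries passed. Total skipped labels = 18 × 1 + 2 × 0 = 18.
Non-drop label index = 19566 + 18 = 19584; at 30 labels/s that is 00:10:52:24, i.e. DF 00:10:52;24.

00:10:52;24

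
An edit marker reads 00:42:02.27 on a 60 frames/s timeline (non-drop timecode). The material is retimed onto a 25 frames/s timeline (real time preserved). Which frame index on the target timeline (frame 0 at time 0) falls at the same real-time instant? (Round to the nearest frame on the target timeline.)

frame 63061

Source frame index: (0×3600 + 42×60 + 2) × 60 + 27 = 151347.
Real time: 151347 / (60) = 50449/20 s.
Target frame: (50449/20) × (25) = 252245/4 ≈ 63061.250 → 63061.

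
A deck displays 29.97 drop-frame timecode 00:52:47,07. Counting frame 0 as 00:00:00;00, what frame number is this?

Complete 10-minute blocks: 5, each 17982 frames → 89910.
Remaining 2 whole minutes in the current block: 1800 + 1 × 1798 = 3598 frames.
Within the current minute: 47 × 30 + 7 − 2 = 1415 (labels ;00/;01 skipped at this minute). Total = 89910 + 3598 + 1415 = 94923.

94923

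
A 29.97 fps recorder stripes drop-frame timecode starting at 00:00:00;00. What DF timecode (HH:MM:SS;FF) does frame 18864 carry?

Each 10-minute DF block holds 10 × 60 × 30 − 9 × 2 = 17982 frames. 18864 ÷ 17982 → 1 full block, remainder 882.
Within the partial block the first minute is 1800 frames and each further minute 1798, so 0 further minute boundaries passed. Total skipped labels = 18 × 1 + 2 × 0 = 18.
Non-drop label index = 18864 + 18 = 18882; at 30 labels/s that is 00:10:29:12, i.e. DF 00:10:29;12.

00:10:29;12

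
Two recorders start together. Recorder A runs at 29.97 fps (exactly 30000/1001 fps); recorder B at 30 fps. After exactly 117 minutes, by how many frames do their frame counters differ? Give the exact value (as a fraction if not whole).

117 min = 7020 s.
A emits 30000/1001 × 7020 = 16200000/77 frames; B emits 30 × 7020 = 210600.
Difference = 16200/77 frames (≈ 210.3896); B is ahead of A.

16200/77 frames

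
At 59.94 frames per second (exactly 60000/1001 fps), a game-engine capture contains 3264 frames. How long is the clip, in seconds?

Running time = 3264 / (60000/1001) = 54.4544 s.

54.4544 seconds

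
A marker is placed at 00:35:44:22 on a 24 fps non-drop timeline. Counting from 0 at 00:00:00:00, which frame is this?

frame 51478

Total seconds to the label: (0 × 3600 + 35 × 60 + 44) = 2144.
Frame index = 2144 × 24 + 22 = 51478.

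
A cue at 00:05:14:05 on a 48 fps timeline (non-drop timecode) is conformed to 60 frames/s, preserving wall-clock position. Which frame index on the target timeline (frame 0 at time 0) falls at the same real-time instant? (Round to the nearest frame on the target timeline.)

Source frame index: (0×3600 + 5×60 + 14) × 48 + 5 = 15077.
Real time: 15077 / (48) = 15077/48 s.
Target frame: (15077/48) × (60) = 75385/4 ≈ 18846.250 → 18846.

frame 18846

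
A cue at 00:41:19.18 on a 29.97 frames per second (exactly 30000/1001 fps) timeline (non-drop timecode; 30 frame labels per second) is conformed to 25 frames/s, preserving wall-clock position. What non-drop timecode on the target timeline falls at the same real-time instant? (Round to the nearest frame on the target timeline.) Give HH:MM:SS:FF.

Source frame index: (0×3600 + 41×60 + 19) × 30 + 18 = 74388.
Real time: 74388 / (30000/1001) = 6205199/2500 s.
Target frame: (6205199/2500) × (25) = 6205199/100 ≈ 62051.990 → 62052.
At 25 labels/s: frame 62052 → 00:41:22:02.

00:41:22:02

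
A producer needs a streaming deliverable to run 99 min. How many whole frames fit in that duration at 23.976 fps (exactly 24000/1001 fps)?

142417 frames

99 min = 5940 s.
Frames = 5940 × 24000/1001 = 12960000/91 ≈ 142417.5824.
Complete frames: 142417.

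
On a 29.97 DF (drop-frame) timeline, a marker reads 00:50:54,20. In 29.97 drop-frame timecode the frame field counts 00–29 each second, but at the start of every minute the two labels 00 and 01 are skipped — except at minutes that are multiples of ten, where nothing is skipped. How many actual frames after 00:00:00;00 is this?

91550

As if non-drop at 30 labels/s: (0 × 3600 + 50 × 60 + 54) × 30 + 20 = 91640.
Minute boundaries passed: 50; those not divisible by 10: 50 − 5 = 45; dropped labels = 2 × 45 = 90.
Actual frame index = 91640 − 90 = 91550.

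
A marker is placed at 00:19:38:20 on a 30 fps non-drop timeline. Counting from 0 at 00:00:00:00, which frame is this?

Total seconds to the label: (0 × 3600 + 19 × 60 + 38) = 1178.
Frame index = 1178 × 30 + 20 = 35360.

35360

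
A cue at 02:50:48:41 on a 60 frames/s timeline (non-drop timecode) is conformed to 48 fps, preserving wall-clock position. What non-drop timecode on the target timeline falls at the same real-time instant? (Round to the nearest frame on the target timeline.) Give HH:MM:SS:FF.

02:50:48:33

Source frame index: (2×3600 + 50×60 + 48) × 60 + 41 = 614921.
Real time: 614921 / (60) = 614921/60 s.
Target frame: (614921/60) × (48) = 2459684/5 ≈ 491936.800 → 491937.
At 48 labels/s: frame 491937 → 02:50:48:33.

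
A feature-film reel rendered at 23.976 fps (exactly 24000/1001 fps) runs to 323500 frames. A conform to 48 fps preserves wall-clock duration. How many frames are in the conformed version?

Target frames = source frames × (target rate / source rate) = 323500 × (48)/(24000/1001) = 323500 × 1001/500 = 647647.

647647 frames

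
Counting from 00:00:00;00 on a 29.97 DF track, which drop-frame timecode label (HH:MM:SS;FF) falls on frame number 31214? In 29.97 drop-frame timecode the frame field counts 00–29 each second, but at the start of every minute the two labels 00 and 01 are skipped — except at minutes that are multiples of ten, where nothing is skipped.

00:17:21;16

Ten DF minutes hold 17982 frames, so frame 31214 lies in block 1 (frames 17982–35963) with 13232 frames into that block.
The block's first minute is 1800 frames and the rest 1798 each; 13232 frames reaches minute 7, so 1 × 18 + 7 × 2 = 32 labels have been skipped so far.
Adding those back, label number 31214 + 32 = 31246 at 30 labels/s is 1041 s + 16 f = 0 h 17 min 21 s frame 16, i.e. 00:17:21;16.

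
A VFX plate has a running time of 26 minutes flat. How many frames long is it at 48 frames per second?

74880 frames

26 min = 1560 s.
Frames = 1560 × 48 = 74880.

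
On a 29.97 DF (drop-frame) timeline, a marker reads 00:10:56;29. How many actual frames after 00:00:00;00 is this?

19691

As if non-drop at 30 labels/s: (0 × 3600 + 10 × 60 + 56) × 30 + 29 = 19709.
Minute boundaries passed: 10; those not divisible by 10: 10 − 1 = 9; dropped labels = 2 × 9 = 18.
Actual frame index = 19709 − 18 = 19691.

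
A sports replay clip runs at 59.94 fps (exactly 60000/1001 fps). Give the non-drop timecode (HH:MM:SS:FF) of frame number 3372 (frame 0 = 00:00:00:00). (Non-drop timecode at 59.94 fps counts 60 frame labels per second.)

3372 ÷ 60 = 56 full seconds, remainder 12 frames.
56 s = 0 h 0 min 56 s.
Timecode: 00:00:56:12.

00:00:56:12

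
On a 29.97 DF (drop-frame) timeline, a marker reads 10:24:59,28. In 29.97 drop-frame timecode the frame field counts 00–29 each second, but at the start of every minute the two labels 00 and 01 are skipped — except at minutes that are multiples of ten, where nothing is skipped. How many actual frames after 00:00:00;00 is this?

Complete 10-minute blocks: 62, each 17982 frames → 1114884.
Remaining 4 whole minutes in the current block: 1800 + 3 × 1798 = 7194 frames.
Within the current minute: 59 × 30 + 28 − 2 = 1796 (labels ;00/;01 skipped at this minute). Total = 1114884 + 7194 + 1796 = 1123874.

1123874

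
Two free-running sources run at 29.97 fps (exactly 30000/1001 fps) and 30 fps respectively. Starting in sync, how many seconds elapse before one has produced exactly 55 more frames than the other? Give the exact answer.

11011/6 seconds

The gap grows by |30 − 30000/1001| = 30/1001 frames per second.
Time for a 55-frame gap: 55 ÷ (30/1001) = 11011/6 s.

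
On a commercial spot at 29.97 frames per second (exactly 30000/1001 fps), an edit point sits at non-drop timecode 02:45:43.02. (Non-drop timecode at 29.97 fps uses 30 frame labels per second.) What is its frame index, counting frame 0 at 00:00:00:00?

frame 298292

Total seconds to the label: (2 × 3600 + 45 × 60 + 43) = 9943.
Frame index = 9943 × 30 + 2 = 298292.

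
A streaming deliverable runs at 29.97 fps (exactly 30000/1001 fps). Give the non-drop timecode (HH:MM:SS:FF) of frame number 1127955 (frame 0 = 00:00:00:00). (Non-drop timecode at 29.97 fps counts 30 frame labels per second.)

1127955 ÷ 30 = 37598 full seconds, remainder 15 frames.
37598 s = 10 h 26 min 38 s.
Timecode: 10:26:38:15.

10:26:38:15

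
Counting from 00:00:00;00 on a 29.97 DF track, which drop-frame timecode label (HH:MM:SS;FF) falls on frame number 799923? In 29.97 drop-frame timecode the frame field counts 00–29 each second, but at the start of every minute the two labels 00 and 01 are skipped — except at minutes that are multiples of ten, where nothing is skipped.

Each 10-minute DF block holds 10 × 60 × 30 − 9 × 2 = 17982 frames. 799923 ÷ 17982 → 44 full blocks, remainder 8715.
Within the partial block the first minute is 1800 frames and each further minute 1798, so 4 further minute boundaries passed. Total skipped labels = 18 × 44 + 2 × 4 = 800.
Non-drop label index = 799923 + 800 = 800723; at 30 labels/s that is 07:24:50:23, i.e. DF 07:24:50;23.

07:24:50;23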